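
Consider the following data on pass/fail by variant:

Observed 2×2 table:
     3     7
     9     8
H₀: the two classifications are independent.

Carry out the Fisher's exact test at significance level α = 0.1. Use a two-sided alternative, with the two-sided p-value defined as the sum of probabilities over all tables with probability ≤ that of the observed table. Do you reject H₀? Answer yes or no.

reject H₀: no

Margins: r₁=10, r₂=17, c₁=12, c₂=15, n=27
p_obs = C(10,3)·C(17,9)/C(27,12); sum pmf over tables with pmf ≤ p_obs
p-value (two-sided) = 0.42441
At α=0.1: p ≥ α → fail to reject H₀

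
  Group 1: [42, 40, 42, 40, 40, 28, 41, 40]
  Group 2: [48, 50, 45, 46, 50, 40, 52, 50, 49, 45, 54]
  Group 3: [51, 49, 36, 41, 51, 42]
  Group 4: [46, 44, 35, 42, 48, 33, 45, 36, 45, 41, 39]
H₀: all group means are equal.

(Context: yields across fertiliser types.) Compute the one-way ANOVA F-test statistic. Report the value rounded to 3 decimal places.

Group means [39.12, 48.09, 45.00, 41.27], grand mean 43.500
SSB = Σnᵢ(x̄ᵢ−x̄)² = 453.034; SSW = ΣΣ(x−x̄ᵢ)² = 735.966
MSB = 453.034/3 = 151.0114; MSW = 735.966/32 = 22.9989
F = MSB/MSW = 6.5660
df = (3, 32)

test statistic = 6.566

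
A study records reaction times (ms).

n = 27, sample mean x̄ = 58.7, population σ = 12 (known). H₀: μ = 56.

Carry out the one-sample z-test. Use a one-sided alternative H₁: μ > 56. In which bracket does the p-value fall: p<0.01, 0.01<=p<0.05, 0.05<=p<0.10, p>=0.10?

p-value bracket: p>=0.10

SE = σ/√n = 12/√27 = 2.3094
z = (x̄−μ₀)/SE = (58.7−56)/2.3094 = 1.1691
p-value (one-sided, H₁ greater) = 0.12117
→ bracket: p>=0.10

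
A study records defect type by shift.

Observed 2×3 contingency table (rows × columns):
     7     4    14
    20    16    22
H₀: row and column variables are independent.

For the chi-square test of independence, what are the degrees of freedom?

degrees of freedom = 2

df = (r−1)(c−1) = (2−1)·(3−1) = 2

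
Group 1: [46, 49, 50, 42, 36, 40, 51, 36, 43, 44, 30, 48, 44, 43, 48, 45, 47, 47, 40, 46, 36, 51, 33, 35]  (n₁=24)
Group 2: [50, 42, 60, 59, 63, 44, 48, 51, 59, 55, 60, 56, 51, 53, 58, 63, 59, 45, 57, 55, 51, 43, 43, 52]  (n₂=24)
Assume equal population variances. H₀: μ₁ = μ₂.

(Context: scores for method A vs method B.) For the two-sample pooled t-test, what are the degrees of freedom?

df = n₁ + n₂ − 2 = 24 + 24 − 2 = 46

degrees of freedom = 46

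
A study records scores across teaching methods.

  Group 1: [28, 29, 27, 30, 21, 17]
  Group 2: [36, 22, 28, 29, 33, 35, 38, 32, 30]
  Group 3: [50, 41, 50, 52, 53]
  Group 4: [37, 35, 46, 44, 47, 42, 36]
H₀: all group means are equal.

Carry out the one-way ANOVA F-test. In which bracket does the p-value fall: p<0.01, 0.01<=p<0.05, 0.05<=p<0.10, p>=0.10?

p-value bracket: p<0.01

Group means [25.33, 31.44, 49.20, 41.00], grand mean 35.852
SSB = Σnᵢ(x̄ᵢ−x̄)² = 1915.052; SSW = ΣΣ(x−x̄ᵢ)² = 560.356
MSB = 1915.052/3 = 638.3506; MSW = 560.356/23 = 24.3633
F = MSB/MSW = 26.2013
df = (3, 23)
p-value (upper-tail) = 0.00000
→ bracket: p<0.01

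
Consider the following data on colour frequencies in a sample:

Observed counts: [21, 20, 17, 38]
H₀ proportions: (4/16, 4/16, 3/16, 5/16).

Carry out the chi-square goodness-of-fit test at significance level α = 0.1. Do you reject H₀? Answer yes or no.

reject H₀: no

n = 96; E_i = n·p_i = [24.00, 24.00, 18.00, 30.00]
χ² = (21−24.00)²/24.00 + (20−24.00)²/24.00 + (17−18.00)²/18.00 + (38−30.00)²/30.00 = 3.2306
df = 3
p-value (upper-tail) = 0.35743
At α=0.1: p ≥ α → fail to reject H₀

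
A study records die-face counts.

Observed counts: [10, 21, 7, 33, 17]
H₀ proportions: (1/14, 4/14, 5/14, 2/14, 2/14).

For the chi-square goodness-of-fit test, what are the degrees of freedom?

degrees of freedom = 4

df = k − 1 = 5 − 1 = 4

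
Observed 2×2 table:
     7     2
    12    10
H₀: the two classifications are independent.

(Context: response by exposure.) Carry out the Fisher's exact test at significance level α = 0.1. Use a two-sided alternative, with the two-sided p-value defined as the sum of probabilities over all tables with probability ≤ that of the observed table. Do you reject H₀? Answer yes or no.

Margins: r₁=9, r₂=22, c₁=19, c₂=12, n=31
p_obs = C(9,7)·C(22,12)/C(31,19); sum pmf over tables with pmf ≤ p_obs
p-value (two-sided) = 0.41841
At α=0.1: p ≥ α → fail to reject H₀

reject H₀: no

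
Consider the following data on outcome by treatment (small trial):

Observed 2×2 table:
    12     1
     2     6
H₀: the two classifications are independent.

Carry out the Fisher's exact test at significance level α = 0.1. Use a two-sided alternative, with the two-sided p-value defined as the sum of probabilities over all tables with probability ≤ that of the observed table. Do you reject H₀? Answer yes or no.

Margins: r₁=13, r₂=8, c₁=14, c₂=7, n=21
p_obs = C(13,12)·C(8,2)/C(21,14); sum pmf over tables with pmf ≤ p_obs
p-value (two-sided) = 0.00320
At α=0.1: p < α → reject H₀

reject H₀: yes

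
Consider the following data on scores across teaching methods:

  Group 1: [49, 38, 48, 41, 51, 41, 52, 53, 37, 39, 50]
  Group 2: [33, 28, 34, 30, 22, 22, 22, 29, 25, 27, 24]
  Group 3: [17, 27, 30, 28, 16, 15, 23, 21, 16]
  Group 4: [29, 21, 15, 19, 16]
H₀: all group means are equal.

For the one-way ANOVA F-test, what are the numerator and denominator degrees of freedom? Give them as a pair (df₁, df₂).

k = 4 groups, N = 36 total
df = (k−1, N−k) = (4−1, 36−4) = (3, 32)

degrees of freedom = [3, 32]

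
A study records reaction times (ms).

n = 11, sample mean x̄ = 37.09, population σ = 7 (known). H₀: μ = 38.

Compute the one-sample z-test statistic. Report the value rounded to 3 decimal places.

test statistic = -0.431

SE = σ/√n = 7/√11 = 2.1106
z = (x̄−μ₀)/SE = (37.09−38)/2.1106 = -0.4312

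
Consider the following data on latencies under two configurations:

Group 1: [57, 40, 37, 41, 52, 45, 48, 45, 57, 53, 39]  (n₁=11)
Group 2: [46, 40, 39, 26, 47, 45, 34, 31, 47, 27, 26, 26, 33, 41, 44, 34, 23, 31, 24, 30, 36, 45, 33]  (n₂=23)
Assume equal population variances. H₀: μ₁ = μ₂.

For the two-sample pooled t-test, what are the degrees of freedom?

degrees of freedom = 32

df = n₁ + n₂ − 2 = 11 + 23 − 2 = 32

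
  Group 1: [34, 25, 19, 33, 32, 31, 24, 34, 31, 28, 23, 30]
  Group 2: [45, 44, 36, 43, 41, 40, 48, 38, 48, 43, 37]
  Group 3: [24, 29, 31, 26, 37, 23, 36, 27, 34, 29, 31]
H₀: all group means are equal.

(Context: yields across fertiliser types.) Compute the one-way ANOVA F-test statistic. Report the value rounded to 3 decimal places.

test statistic = 30.049

Group means [28.67, 42.09, 29.73], grand mean 33.353
SSB = Σnᵢ(x̄ᵢ−x̄)² = 1248.007; SSW = ΣΣ(x−x̄ᵢ)² = 643.758
MSB = 1248.007/2 = 624.0036; MSW = 643.758/31 = 20.7664
F = MSB/MSW = 30.0488
df = (2, 31)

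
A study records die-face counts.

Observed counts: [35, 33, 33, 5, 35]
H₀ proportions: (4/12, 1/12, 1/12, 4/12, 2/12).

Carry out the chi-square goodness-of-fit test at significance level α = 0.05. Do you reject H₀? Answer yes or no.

reject H₀: yes

n = 141; E_i = n·p_i = [47.00, 11.75, 11.75, 47.00, 23.50]
χ² = (35−47.00)²/47.00 + (33−11.75)²/11.75 + (33−11.75)²/11.75 + (5−47.00)²/47.00 + (35−23.50)²/23.50 = 123.0851
df = 4
p-value (upper-tail) = 0.00000
At α=0.05: p < α → reject H₀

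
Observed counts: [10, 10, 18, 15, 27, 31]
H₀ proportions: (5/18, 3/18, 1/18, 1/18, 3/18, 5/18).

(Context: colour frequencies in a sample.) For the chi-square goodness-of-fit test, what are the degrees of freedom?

df = k − 1 = 6 − 1 = 5

degrees of freedom = 5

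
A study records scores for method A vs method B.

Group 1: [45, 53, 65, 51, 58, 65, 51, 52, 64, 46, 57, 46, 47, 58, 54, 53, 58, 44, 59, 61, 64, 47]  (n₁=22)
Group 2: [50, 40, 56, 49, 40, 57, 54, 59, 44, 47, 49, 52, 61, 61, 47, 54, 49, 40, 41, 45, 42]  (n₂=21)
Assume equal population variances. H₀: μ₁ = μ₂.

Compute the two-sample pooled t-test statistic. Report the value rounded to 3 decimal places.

x̄₁=54.455, s₁=6.899, n₁=22
x̄₂=49.381, s₂=6.939, n₂=21
s_p² = [21·6.899² + 20·6.939²]/41 = 47.8636
SE = √(s_p²·(1/22+1/21)) = 2.1106
t = (54.455−49.381)/2.1106 = 2.4038
df = 41

test statistic = 2.404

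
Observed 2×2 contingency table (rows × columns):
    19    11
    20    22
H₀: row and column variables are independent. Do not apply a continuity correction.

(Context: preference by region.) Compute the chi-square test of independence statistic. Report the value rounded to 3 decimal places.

Row totals [30, 42], col totals [39, 33], n=72
χ² = (19−16.25)²/16.25 + (11−13.75)²/13.75 + (20−22.75)²/22.75 + (22−19.25)²/19.25 = 1.7407
df = 1

test statistic = 1.741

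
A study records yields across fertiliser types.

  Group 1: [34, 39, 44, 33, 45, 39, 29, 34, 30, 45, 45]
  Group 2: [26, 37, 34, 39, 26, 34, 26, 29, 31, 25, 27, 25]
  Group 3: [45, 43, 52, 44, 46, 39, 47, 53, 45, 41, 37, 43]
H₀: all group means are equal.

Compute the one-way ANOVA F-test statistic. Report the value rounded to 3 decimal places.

test statistic = 23.036

Group means [37.91, 29.92, 44.58], grand mean 37.457
SSB = Σnᵢ(x̄ᵢ−x̄)² = 1293.943; SSW = ΣΣ(x−x̄ᵢ)² = 898.742
MSB = 1293.943/2 = 646.9716; MSW = 898.742/32 = 28.0857
F = MSB/MSW = 23.0356
df = (2, 32)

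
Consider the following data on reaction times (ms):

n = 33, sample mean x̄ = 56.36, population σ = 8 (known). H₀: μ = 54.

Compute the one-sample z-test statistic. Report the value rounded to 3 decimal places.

test statistic = 1.695

SE = σ/√n = 8/√33 = 1.3926
z = (x̄−μ₀)/SE = (56.36−54)/1.3926 = 1.6946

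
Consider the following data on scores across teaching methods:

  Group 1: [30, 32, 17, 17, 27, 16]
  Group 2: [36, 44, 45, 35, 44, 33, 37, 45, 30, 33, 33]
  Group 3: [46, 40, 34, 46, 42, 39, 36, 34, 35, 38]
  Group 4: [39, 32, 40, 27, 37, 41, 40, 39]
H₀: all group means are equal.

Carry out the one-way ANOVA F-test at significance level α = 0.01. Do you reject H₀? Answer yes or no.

Group means [23.17, 37.73, 39.00, 36.88], grand mean 35.400
SSB = Σnᵢ(x̄ᵢ−x̄)² = 1104.510; SSW = ΣΣ(x−x̄ᵢ)² = 939.890
MSB = 1104.510/3 = 368.1699; MSW = 939.890/31 = 30.3190
F = MSB/MSW = 12.1432
df = (3, 31)
p-value (upper-tail) = 0.00002
At α=0.01: p < α → reject H₀

reject H₀: yes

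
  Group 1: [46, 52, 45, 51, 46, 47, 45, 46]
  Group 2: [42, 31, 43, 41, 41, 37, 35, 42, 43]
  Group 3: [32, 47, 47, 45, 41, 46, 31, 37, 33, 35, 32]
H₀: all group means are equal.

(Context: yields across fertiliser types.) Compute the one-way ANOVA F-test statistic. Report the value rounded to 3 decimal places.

Group means [47.25, 39.44, 38.73], grand mean 41.393
SSB = Σnᵢ(x̄ᵢ−x̄)² = 386.775; SSW = ΣΣ(x−x̄ᵢ)² = 625.904
MSB = 386.775/2 = 193.3873; MSW = 625.904/25 = 25.0362
F = MSB/MSW = 7.7243
df = (2, 25)

test statistic = 7.724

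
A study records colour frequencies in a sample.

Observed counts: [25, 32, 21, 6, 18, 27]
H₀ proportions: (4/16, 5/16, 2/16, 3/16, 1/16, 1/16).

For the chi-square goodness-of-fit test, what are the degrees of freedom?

df = k − 1 = 6 − 1 = 5

degrees of freedom = 5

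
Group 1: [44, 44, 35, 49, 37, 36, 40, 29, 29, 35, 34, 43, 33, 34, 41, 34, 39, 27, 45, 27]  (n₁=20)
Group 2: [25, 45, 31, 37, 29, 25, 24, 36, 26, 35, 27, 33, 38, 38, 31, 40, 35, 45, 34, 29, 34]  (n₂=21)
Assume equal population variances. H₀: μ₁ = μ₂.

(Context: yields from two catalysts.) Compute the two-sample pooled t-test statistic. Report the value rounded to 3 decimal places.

test statistic = 1.834

x̄₁=36.750, s₁=6.282, n₁=20
x̄₂=33.190, s₂=6.145, n₂=21
s_p² = [19·6.282² + 20·6.145²]/39 = 38.5894
SE = √(s_p²·(1/20+1/21)) = 1.9409
t = (36.750−33.190)/1.9409 = 1.8340
df = 39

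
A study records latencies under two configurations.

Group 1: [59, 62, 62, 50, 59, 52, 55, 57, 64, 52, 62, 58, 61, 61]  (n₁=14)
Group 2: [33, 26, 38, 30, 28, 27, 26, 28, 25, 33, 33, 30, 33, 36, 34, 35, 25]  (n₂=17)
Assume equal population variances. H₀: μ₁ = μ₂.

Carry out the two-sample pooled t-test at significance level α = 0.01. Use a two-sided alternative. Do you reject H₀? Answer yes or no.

reject H₀: yes

x̄₁=58.143, s₁=4.383, n₁=14
x̄₂=30.588, s₂=4.109, n₂=17
s_p² = [13·4.383² + 16·4.109²]/29 = 17.9252
SE = √(s_p²·(1/14+1/17)) = 1.5280
t = (58.143−30.588)/1.5280 = 18.0331
df = 29
p-value (two-sided) = 0.00000
At α=0.01: p < α → reject H₀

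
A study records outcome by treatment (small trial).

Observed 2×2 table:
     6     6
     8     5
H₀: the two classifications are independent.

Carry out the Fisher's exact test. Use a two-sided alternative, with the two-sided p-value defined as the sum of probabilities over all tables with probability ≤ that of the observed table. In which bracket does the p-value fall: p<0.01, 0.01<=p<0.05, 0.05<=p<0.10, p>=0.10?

Margins: r₁=12, r₂=13, c₁=14, c₂=11, n=25
p_obs = C(12,6)·C(13,8)/C(25,14); sum pmf over tables with pmf ≤ p_obs
p-value (two-sided) = 0.69510
→ bracket: p>=0.10

p-value bracket: p>=0.10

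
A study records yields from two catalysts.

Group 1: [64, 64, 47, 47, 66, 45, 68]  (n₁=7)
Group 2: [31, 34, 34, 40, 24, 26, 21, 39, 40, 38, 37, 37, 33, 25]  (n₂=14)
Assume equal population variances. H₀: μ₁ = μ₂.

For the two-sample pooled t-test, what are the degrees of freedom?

degrees of freedom = 19

df = n₁ + n₂ − 2 = 7 + 14 − 2 = 19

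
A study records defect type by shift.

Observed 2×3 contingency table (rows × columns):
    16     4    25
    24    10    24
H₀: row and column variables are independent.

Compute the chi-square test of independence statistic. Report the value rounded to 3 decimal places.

test statistic = 2.592

Row totals [45, 58], col totals [40, 14, 49], n=103
χ² = (16−17.48)²/17.48 + (4−6.12)²/6.12 + (25−21.41)²/21.41 + (24−22.52)²/22.52 + (10−7.88)²/7.88 + (24−27.59)²/27.59 = 2.5924
df = 2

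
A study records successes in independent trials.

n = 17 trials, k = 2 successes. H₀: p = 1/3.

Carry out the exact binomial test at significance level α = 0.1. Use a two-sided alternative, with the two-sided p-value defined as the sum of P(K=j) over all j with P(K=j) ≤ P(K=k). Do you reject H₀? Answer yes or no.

Exact binomial: n=17, k=2, p₀=1/3=0.3333
P(X=j) = C(n,j)·p₀^j·(1−p₀)^(n−j); p = Σ P(X=j) over j with P(X=j) ≤ P(X=2)
p-value (two-sided) = 0.07144
At α=0.1: p < α → reject H₀

reject H₀: yes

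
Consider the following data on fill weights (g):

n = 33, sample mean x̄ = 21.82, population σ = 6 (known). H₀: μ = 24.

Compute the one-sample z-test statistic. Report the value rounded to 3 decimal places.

SE = σ/√n = 6/√33 = 1.0445
z = (x̄−μ₀)/SE = (21.82−24)/1.0445 = -2.0872

test statistic = -2.087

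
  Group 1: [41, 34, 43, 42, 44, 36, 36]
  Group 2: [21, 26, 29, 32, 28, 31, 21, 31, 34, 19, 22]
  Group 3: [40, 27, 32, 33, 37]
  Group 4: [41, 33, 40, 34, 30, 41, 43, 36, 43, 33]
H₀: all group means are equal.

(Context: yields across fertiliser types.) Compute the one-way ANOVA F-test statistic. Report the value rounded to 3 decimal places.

test statistic = 13.024

Group means [39.43, 26.73, 33.80, 37.40], grand mean 33.727
SSB = Σnᵢ(x̄ᵢ−x̄)² = 901.449; SSW = ΣΣ(x−x̄ᵢ)² = 669.096
MSB = 901.449/3 = 300.4831; MSW = 669.096/29 = 23.0723
F = MSB/MSW = 13.0236
df = (3, 29)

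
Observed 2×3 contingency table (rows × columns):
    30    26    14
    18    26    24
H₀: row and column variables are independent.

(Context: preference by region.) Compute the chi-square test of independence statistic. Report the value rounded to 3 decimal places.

test statistic = 5.604

Row totals [70, 68], col totals [48, 52, 38], n=138
χ² = (30−24.35)²/24.35 + (26−26.38)²/26.38 + (14−19.28)²/19.28 + (18−23.65)²/23.65 + (26−25.62)²/25.62 + (24−18.72)²/18.72 = 5.6038
df = 2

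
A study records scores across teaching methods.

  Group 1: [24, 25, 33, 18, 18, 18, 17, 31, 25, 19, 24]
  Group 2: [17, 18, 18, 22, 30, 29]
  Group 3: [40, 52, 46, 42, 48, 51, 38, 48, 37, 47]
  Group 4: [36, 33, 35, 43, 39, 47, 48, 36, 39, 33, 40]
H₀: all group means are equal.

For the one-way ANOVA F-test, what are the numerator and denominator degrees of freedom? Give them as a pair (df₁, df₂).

k = 4 groups, N = 38 total
df = (k−1, N−k) = (4−1, 38−4) = (3, 34)

degrees of freedom = [3, 34]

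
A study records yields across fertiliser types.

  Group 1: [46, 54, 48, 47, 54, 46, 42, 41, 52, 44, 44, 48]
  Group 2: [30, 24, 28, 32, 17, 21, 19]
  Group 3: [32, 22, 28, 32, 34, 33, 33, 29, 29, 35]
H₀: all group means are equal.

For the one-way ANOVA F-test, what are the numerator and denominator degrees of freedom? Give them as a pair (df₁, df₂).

k = 3 groups, N = 29 total
df = (k−1, N−k) = (3−1, 29−3) = (2, 26)

degrees of freedom = [2, 26]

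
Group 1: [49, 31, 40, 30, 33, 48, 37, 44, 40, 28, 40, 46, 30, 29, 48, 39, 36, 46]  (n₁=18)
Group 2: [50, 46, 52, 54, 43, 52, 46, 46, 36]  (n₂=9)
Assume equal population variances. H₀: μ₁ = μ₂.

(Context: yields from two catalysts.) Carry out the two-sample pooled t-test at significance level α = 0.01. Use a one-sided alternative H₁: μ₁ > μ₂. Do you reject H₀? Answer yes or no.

reject H₀: no

x̄₁=38.556, s₁=7.197, n₁=18
x̄₂=47.222, s₂=5.563, n₂=9
s_p² = [17·7.197² + 8·5.563²]/25 = 45.1200
SE = √(s_p²·(1/18+1/9)) = 2.7423
t = (38.556−47.222)/2.7423 = -3.1604
df = 25
p-value (one-sided, H₁ greater) = 0.99795
At α=0.01: p ≥ α → fail to reject H₀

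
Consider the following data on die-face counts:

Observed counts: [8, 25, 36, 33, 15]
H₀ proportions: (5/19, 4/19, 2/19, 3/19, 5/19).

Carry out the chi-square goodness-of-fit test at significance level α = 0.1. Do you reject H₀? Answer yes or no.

reject H₀: yes

n = 117; E_i = n·p_i = [30.79, 24.63, 12.32, 18.47, 30.79]
χ² = (8−30.79)²/30.79 + (25−24.63)²/24.63 + (36−12.32)²/12.32 + (33−18.47)²/18.47 + (15−30.79)²/30.79 = 81.9397
df = 4
p-value (upper-tail) = 0.00000
At α=0.1: p < α → reject H₀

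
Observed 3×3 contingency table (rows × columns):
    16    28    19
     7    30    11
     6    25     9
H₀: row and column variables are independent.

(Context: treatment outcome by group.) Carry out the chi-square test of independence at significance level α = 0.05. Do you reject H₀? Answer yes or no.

Row totals [63, 48, 40], col totals [29, 83, 39], n=151
χ² = (16−12.10)²/12.10 + (28−34.63)²/34.63 + (19−16.27)²/16.27 + (7−9.22)²/9.22 + (30−26.38)²/26.38 + (11−12.40)²/12.40 + (6−7.68)²/7.68 + (25−21.99)²/21.99 + (9−10.33)²/10.33 = 5.1238
df = 4
p-value (upper-tail) = 0.27483
At α=0.05: p ≥ α → fail to reject H₀

reject H₀: no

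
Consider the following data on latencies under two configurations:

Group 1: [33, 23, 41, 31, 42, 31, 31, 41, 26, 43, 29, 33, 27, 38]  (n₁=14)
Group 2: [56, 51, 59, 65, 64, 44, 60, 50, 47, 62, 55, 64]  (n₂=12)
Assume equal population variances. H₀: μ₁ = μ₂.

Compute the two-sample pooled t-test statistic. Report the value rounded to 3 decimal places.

test statistic = -8.611

x̄₁=33.500, s₁=6.466, n₁=14
x̄₂=56.417, s₂=7.103, n₂=12
s_p² = [13·6.466² + 11·7.103²]/24 = 45.7674
SE = √(s_p²·(1/14+1/12)) = 2.6614
t = (33.500−56.417)/2.6614 = -8.6108
df = 24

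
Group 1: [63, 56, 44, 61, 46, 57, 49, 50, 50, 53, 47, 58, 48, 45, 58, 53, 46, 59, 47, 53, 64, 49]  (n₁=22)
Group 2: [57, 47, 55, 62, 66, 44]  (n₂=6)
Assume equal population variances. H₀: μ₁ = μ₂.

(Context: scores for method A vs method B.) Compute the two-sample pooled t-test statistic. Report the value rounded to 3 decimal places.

x̄₁=52.545, s₁=6.100, n₁=22
x̄₂=55.167, s₂=8.472, n₂=6
s_p² = [21·6.100² + 5·8.472²]/26 = 43.8572
SE = √(s_p²·(1/22+1/6)) = 3.0501
t = (52.545−55.167)/3.0501 = -0.8594
df = 26

test statistic = -0.859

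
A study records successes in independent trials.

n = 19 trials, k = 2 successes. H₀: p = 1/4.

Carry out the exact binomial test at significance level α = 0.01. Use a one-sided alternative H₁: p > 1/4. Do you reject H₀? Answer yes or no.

reject H₀: no

Exact binomial: n=19, k=2, p₀=1/4=0.2500
P(X≥2) from Σ C(n,i)·p₀^i·(1−p₀)^(n−i)
p-value (one-sided, H₁ greater) = 0.96899
At α=0.01: p ≥ α → fail to reject H₀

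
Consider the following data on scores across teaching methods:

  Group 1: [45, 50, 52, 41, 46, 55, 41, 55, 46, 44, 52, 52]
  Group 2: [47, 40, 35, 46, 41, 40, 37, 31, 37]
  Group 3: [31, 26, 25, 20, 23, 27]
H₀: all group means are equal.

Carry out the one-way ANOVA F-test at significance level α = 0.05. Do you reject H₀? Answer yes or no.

Group means [48.25, 39.33, 25.33], grand mean 40.185
SSB = Σnᵢ(x̄ᵢ−x̄)² = 2110.491; SSW = ΣΣ(x−x̄ᵢ)² = 555.583
MSB = 2110.491/2 = 1055.2454; MSW = 555.583/24 = 23.1493
F = MSB/MSW = 45.5843
df = (2, 24)
p-value (upper-tail) = 0.00000
At α=0.05: p < α → reject H₀

reject H₀: yes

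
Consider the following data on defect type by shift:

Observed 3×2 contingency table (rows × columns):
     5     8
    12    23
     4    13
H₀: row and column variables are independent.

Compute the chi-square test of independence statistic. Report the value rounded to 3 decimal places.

test statistic = 0.887

Row totals [13, 35, 17], col totals [21, 44], n=65
χ² = (5−4.20)²/4.20 + (8−8.80)²/8.80 + (12−11.31)²/11.31 + (23−23.69)²/23.69 + (4−5.49)²/5.49 + (13−11.51)²/11.51 = 0.8867
df = 2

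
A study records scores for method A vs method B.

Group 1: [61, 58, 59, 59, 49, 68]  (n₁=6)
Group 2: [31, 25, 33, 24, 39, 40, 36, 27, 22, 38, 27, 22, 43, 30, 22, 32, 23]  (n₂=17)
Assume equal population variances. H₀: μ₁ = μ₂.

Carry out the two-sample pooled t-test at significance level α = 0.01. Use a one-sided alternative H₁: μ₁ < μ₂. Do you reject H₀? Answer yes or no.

reject H₀: no

x̄₁=59.000, s₁=6.099, n₁=6
x̄₂=30.235, s₂=6.996, n₂=17
s_p² = [5·6.099² + 16·6.996²]/21 = 46.1457
SE = √(s_p²·(1/6+1/17)) = 3.2257
t = (59.000−30.235)/3.2257 = 8.9172
df = 21
p-value (one-sided, H₁ less) = 1.00000
At α=0.01: p ≥ α → fail to reject H₀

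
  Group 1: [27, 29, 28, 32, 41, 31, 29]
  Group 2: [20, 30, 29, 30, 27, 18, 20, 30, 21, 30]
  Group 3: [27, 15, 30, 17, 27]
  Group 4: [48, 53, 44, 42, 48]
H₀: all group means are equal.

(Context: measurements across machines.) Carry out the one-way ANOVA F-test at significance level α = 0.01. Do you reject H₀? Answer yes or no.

reject H₀: yes

Group means [31.00, 25.50, 23.20, 47.00], grand mean 30.481
SSB = Σnᵢ(x̄ᵢ−x̄)² = 1879.441; SSW = ΣΣ(x−x̄ᵢ)² = 619.300
MSB = 1879.441/3 = 626.4802; MSW = 619.300/23 = 26.9261
F = MSB/MSW = 23.2667
df = (3, 23)
p-value (upper-tail) = 0.00000
At α=0.01: p < α → reject H₀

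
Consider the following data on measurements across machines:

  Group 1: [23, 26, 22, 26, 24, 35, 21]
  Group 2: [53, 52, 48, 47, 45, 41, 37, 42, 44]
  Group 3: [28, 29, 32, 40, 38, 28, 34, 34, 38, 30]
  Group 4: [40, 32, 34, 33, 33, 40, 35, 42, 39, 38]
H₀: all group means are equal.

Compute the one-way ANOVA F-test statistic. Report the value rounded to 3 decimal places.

Group means [25.29, 45.44, 33.10, 36.60], grand mean 35.639
SSB = Σnᵢ(x̄ᵢ−x̄)² = 1689.355; SSW = ΣΣ(x−x̄ᵢ)² = 638.951
MSB = 1689.355/3 = 563.1183; MSW = 638.951/32 = 19.9672
F = MSB/MSW = 28.2021
df = (3, 32)

test statistic = 28.202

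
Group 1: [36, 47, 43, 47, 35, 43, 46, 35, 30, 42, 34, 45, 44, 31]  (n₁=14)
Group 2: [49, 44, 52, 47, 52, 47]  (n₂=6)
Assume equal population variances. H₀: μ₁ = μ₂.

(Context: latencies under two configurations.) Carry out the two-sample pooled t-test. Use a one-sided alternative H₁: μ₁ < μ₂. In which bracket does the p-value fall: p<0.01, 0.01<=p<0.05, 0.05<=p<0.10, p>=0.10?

x̄₁=39.857, s₁=6.075, n₁=14
x̄₂=48.500, s₂=3.146, n₂=6
s_p² = [13·6.075² + 5·3.146²]/18 = 29.4008
SE = √(s_p²·(1/14+1/6)) = 2.6458
t = (39.857−48.500)/2.6458 = -3.2666
df = 18
p-value (one-sided, H₁ less) = 0.00214
→ bracket: p<0.01

p-value bracket: p<0.01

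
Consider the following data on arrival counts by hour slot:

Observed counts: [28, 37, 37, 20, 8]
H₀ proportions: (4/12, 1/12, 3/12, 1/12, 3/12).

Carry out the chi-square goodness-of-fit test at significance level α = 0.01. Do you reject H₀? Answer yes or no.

n = 130; E_i = n·p_i = [43.33, 10.83, 32.50, 10.83, 32.50]
χ² = (28−43.33)²/43.33 + (37−10.83)²/10.83 + (37−32.50)²/32.50 + (20−10.83)²/10.83 + (8−32.50)²/32.50 = 95.4769
df = 4
p-value (upper-tail) = 0.00000
At α=0.01: p < α → reject H₀

reject H₀: yes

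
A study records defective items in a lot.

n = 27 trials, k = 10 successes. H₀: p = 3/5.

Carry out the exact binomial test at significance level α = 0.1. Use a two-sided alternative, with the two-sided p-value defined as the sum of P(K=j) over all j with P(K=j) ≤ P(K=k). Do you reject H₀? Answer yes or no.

reject H₀: yes

Exact binomial: n=27, k=10, p₀=3/5=0.6000
P(X=j) = C(n,j)·p₀^j·(1−p₀)^(n−j); p = Σ P(X=j) over j with P(X=j) ≤ P(X=10)
p-value (two-sided) = 0.01800
At α=0.1: p < α → reject H₀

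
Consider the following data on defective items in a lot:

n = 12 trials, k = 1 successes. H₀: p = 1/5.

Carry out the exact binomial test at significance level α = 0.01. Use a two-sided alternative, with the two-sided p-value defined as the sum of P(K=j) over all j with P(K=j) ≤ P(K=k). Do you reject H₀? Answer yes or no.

reject H₀: no

Exact binomial: n=12, k=1, p₀=1/5=0.2000
P(X=j) = C(n,j)·p₀^j·(1−p₀)^(n−j); p = Σ P(X=j) over j with P(X=j) ≤ P(X=1)
p-value (two-sided) = 0.48031
At α=0.01: p ≥ α → fail to reject H₀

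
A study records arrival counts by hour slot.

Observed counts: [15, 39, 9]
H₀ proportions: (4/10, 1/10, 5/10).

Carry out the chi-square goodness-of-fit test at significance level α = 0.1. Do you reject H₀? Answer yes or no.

reject H₀: yes

n = 63; E_i = n·p_i = [25.20, 6.30, 31.50]
χ² = (15−25.20)²/25.20 + (39−6.30)²/6.30 + (9−31.50)²/31.50 = 189.9286
df = 2
p-value (upper-tail) = 0.00000
At α=0.1: p < α → reject H₀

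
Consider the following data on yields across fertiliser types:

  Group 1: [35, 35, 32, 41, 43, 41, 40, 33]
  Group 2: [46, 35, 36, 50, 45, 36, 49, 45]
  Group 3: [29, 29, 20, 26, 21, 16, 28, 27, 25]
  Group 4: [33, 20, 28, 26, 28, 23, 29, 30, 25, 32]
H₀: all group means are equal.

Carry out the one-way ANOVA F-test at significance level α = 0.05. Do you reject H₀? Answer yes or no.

Group means [37.50, 42.75, 24.56, 27.40], grand mean 32.486
SSB = Σnᵢ(x̄ᵢ−x̄)² = 1868.621; SSW = ΣΣ(x−x̄ᵢ)² = 698.122
MSB = 1868.621/3 = 622.8735; MSW = 698.122/31 = 22.5201
F = MSB/MSW = 27.6586
df = (3, 31)
p-value (upper-tail) = 0.00000
At α=0.05: p < α → reject H₀

reject H₀: yes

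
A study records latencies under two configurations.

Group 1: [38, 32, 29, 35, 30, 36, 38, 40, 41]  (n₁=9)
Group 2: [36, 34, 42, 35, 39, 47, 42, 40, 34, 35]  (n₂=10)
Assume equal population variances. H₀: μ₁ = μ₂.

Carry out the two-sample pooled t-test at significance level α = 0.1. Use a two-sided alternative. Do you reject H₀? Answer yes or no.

x̄₁=35.444, s₁=4.304, n₁=9
x̄₂=38.400, s₂=4.351, n₂=10
s_p² = [8·4.304² + 9·4.351²]/17 = 18.7425
SE = √(s_p²·(1/9+1/10)) = 1.9892
t = (35.444−38.400)/1.9892 = -1.4858
df = 17
p-value (two-sided) = 0.15563
At α=0.1: p ≥ α → fail to reject H₀

reject H₀: no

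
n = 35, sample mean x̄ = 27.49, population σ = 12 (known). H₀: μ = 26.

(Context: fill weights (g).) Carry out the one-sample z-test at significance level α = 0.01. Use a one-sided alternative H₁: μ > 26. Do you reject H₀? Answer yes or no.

SE = σ/√n = 12/√35 = 2.0284
z = (x̄−μ₀)/SE = (27.49−26)/2.0284 = 0.7346
p-value (one-sided, H₁ greater) = 0.23130
At α=0.01: p ≥ α → fail to reject H₀

reject H₀: no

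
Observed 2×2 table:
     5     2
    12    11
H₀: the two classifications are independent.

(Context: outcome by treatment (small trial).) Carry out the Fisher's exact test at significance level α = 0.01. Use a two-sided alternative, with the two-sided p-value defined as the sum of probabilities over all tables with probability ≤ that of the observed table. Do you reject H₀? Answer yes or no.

Margins: r₁=7, r₂=23, c₁=17, c₂=13, n=30
p_obs = C(7,5)·C(23,12)/C(30,17); sum pmf over tables with pmf ≤ p_obs
p-value (two-sided) = 0.42682
At α=0.01: p ≥ α → fail to reject H₀

reject H₀: no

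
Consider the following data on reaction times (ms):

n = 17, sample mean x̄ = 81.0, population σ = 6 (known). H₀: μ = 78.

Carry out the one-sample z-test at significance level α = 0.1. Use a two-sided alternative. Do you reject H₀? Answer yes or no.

SE = σ/√n = 6/√17 = 1.4552
z = (x̄−μ₀)/SE = (81.0−78)/1.4552 = 2.0616
p-value (two-sided) = 0.03925
At α=0.1: p < α → reject H₀

reject H₀: yes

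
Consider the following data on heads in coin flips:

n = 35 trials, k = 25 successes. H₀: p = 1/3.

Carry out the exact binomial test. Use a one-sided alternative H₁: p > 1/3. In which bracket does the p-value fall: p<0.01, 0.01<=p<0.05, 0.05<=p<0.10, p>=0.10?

Exact binomial: n=35, k=25, p₀=1/3=0.3333
P(X≥25) from Σ C(n,i)·p₀^i·(1−p₀)^(n−i)
p-value (one-sided, H₁ greater) = 0.00000
→ bracket: p<0.01

p-value bracket: p<0.01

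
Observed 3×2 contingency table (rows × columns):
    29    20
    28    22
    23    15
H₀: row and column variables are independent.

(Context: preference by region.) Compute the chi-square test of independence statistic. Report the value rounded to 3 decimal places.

test statistic = 0.202

Row totals [49, 50, 38], col totals [80, 57], n=137
χ² = (29−28.61)²/28.61 + (20−20.39)²/20.39 + (28−29.20)²/29.20 + (22−20.80)²/20.80 + (23−22.19)²/22.19 + (15−15.81)²/15.81 = 0.2016
df = 2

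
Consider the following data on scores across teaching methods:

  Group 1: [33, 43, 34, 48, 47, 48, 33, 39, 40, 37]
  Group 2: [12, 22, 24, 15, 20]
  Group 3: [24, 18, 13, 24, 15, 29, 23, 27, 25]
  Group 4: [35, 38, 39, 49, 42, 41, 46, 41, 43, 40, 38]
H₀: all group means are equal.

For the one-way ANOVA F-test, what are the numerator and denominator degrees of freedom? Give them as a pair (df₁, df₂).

degrees of freedom = [3, 31]

k = 4 groups, N = 35 total
df = (k−1, N−k) = (4−1, 35−4) = (3, 31)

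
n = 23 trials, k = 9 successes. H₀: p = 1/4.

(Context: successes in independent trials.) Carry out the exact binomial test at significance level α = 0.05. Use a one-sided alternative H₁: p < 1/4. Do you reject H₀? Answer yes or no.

Exact binomial: n=23, k=9, p₀=1/4=0.2500
P(X≤9) from Σ C(n,i)·p₀^i·(1−p₀)^(n−i)
p-value (one-sided, H₁ less) = 0.95922
At α=0.05: p ≥ α → fail to reject H₀

reject H₀: no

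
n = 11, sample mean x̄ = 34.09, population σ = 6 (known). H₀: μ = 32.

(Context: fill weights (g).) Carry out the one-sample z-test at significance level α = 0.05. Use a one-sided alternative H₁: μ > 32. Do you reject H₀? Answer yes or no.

SE = σ/√n = 6/√11 = 1.8091
z = (x̄−μ₀)/SE = (34.09−32)/1.8091 = 1.1553
p-value (one-sided, H₁ greater) = 0.12399
At α=0.05: p ≥ α → fail to reject H₀

reject H₀: no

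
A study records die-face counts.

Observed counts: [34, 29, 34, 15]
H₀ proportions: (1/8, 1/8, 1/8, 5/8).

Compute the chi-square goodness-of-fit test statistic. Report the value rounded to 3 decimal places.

test statistic = 116.429

n = 112; E_i = n·p_i = [14.00, 14.00, 14.00, 70.00]
χ² = (34−14.00)²/14.00 + (29−14.00)²/14.00 + (34−14.00)²/14.00 + (15−70.00)²/70.00 = 116.4286
df = 3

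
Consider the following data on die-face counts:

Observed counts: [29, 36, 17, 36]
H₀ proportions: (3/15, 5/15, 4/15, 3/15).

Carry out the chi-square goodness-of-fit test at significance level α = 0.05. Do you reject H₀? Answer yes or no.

n = 118; E_i = n·p_i = [23.60, 39.33, 31.47, 23.60]
χ² = (29−23.60)²/23.60 + (36−39.33)²/39.33 + (17−31.47)²/31.47 + (36−23.60)²/23.60 = 14.6843
df = 3
p-value (upper-tail) = 0.00211
At α=0.05: p < α → reject H₀

reject H₀: yes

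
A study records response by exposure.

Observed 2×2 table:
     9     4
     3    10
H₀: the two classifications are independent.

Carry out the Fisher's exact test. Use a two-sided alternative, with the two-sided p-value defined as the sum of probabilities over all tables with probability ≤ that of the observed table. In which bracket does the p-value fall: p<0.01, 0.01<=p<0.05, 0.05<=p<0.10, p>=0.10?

Margins: r₁=13, r₂=13, c₁=12, c₂=14, n=26
p_obs = C(13,9)·C(13,3)/C(26,12); sum pmf over tables with pmf ≤ p_obs
p-value (two-sided) = 0.04718
→ bracket: 0.01<=p<0.05

p-value bracket: 0.01<=p<0.05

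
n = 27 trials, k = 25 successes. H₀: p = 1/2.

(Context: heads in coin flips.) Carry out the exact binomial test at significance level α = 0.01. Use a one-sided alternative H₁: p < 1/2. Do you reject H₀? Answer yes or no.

Exact binomial: n=27, k=25, p₀=1/2=0.5000
P(X≤25) from Σ C(n,i)·p₀^i·(1−p₀)^(n−i)
p-value (one-sided, H₁ less) = 1.00000
At α=0.01: p ≥ α → fail to reject H₀

reject H₀: no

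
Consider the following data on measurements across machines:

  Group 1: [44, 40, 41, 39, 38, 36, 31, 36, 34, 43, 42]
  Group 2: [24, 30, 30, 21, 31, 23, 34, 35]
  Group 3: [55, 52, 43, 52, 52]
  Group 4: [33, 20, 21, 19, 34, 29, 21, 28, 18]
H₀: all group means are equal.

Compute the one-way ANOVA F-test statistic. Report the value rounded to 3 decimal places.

test statistic = 34.309

Group means [38.55, 28.50, 50.80, 24.78], grand mean 34.212
SSB = Σnᵢ(x̄ᵢ−x̄)² = 2644.432; SSW = ΣΣ(x−x̄ᵢ)² = 745.083
MSB = 2644.432/3 = 881.4774; MSW = 745.083/29 = 25.6925
F = MSB/MSW = 34.3087
df = (3, 29)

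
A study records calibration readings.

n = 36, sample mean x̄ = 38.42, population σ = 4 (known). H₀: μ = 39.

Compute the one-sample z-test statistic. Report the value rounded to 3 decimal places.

test statistic = -0.870

SE = σ/√n = 4/√36 = 0.6667
z = (x̄−μ₀)/SE = (38.42−39)/0.6667 = -0.8700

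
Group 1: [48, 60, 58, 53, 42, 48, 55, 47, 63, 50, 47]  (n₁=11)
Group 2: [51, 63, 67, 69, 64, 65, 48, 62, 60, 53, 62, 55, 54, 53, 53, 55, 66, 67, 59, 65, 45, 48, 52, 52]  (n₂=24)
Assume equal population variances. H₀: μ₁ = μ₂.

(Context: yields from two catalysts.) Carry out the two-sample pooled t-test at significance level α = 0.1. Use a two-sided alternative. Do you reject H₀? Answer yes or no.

x̄₁=51.909, s₁=6.457, n₁=11
x̄₂=57.833, s₂=7.044, n₂=24
s_p² = [10·6.457² + 23·7.044²]/33 = 47.2195
SE = √(s_p²·(1/11+1/24)) = 2.5020
t = (51.909−57.833)/2.5020 = -2.3678
df = 33
p-value (two-sided) = 0.02391
At α=0.1: p < α → reject H₀

reject H₀: yes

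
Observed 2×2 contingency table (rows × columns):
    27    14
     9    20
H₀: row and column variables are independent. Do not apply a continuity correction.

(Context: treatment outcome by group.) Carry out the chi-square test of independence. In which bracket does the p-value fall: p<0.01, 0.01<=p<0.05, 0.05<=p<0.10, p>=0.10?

p-value bracket: p<0.01

Row totals [41, 29], col totals [36, 34], n=70
χ² = (27−21.09)²/21.09 + (14−19.91)²/19.91 + (9−14.91)²/14.91 + (20−14.09)²/14.09 = 8.2440
df = 1
p-value (upper-tail) = 0.00409
→ bracket: p<0.01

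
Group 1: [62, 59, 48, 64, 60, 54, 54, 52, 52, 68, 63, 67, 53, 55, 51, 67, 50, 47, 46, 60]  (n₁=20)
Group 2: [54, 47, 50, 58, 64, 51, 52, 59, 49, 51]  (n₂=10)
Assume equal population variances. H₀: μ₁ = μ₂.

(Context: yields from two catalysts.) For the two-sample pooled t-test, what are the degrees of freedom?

degrees of freedom = 28

df = n₁ + n₂ − 2 = 20 + 10 − 2 = 28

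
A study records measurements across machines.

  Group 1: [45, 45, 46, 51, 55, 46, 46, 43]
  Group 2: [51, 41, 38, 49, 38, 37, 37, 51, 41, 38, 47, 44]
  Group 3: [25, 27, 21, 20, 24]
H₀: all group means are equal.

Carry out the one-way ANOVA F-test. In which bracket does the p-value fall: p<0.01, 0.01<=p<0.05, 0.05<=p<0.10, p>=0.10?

p-value bracket: p<0.01

Group means [47.12, 42.67, 23.40], grand mean 40.240
SSB = Σnᵢ(x̄ᵢ−x̄)² = 1867.818; SSW = ΣΣ(x−x̄ᵢ)² = 474.742
MSB = 1867.818/2 = 933.9092; MSW = 474.742/22 = 21.5792
F = MSB/MSW = 43.2783
df = (2, 22)
p-value (upper-tail) = 0.00000
→ bracket: p<0.01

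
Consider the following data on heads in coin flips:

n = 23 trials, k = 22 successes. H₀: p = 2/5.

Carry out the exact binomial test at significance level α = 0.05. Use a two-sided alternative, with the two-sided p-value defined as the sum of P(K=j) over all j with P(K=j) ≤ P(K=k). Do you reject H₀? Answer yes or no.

Exact binomial: n=23, k=22, p₀=2/5=0.4000
P(X=j) = C(n,j)·p₀^j·(1−p₀)^(n−j); p = Σ P(X=j) over j with P(X=j) ≤ P(X=22)
p-value (two-sided) = 0.00000
At α=0.05: p < α → reject H₀

reject H₀: yes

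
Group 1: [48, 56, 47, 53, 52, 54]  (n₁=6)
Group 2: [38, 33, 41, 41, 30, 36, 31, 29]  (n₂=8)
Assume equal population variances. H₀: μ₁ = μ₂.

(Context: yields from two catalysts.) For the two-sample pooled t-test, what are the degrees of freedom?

df = n₁ + n₂ − 2 = 6 + 8 − 2 = 12

degrees of freedom = 12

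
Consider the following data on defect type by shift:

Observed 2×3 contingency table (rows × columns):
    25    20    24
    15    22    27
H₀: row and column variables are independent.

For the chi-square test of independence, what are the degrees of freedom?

df = (r−1)(c−1) = (2−1)·(3−1) = 2

degrees of freedom = 2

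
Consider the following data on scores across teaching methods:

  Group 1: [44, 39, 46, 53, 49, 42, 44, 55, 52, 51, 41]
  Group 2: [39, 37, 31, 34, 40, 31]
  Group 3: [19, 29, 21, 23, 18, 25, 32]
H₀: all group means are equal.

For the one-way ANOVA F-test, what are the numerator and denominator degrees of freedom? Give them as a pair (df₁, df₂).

degrees of freedom = [2, 21]

k = 3 groups, N = 24 total
df = (k−1, N−k) = (3−1, 24−3) = (2, 21)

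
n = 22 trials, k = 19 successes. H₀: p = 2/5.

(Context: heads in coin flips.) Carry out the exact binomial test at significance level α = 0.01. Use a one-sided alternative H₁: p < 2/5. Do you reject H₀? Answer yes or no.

reject H₀: no

Exact binomial: n=22, k=19, p₀=2/5=0.4000
P(X≤19) from Σ C(n,i)·p₀^i·(1−p₀)^(n−i)
p-value (one-sided, H₁ less) = 1.00000
At α=0.01: p ≥ α → fail to reject H₀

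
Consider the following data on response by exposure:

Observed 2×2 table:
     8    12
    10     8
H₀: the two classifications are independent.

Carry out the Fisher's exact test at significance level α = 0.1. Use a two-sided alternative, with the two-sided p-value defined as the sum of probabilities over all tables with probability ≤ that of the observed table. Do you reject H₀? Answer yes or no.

reject H₀: no

Margins: r₁=20, r₂=18, c₁=18, c₂=20, n=38
p_obs = C(20,8)·C(18,10)/C(38,18); sum pmf over tables with pmf ≤ p_obs
p-value (two-sided) = 0.51603
At α=0.1: p ≥ α → fail to reject H₀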